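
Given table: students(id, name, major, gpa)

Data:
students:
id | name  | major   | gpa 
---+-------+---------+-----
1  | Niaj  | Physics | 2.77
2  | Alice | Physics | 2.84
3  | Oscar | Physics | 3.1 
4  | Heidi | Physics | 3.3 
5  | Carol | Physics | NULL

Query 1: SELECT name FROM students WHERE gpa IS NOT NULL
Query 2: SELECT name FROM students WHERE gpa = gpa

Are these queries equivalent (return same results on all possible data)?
Yes, equivalent

Both queries return: [('Alice',), ('Heidi',), ('Niaj',), ('Oscar',)]

Reason: IS NOT NULL vs self-equality (both exclude NULLs)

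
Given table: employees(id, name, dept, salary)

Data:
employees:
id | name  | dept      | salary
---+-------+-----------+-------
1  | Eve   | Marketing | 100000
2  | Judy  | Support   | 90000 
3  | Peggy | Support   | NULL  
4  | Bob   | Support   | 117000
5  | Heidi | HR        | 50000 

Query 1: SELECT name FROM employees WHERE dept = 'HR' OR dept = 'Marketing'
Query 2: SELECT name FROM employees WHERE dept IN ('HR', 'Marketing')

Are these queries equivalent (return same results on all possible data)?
Yes, equivalent

Both queries return: [('Eve',), ('Heidi',)]

Reason: OR vs IN are equivalent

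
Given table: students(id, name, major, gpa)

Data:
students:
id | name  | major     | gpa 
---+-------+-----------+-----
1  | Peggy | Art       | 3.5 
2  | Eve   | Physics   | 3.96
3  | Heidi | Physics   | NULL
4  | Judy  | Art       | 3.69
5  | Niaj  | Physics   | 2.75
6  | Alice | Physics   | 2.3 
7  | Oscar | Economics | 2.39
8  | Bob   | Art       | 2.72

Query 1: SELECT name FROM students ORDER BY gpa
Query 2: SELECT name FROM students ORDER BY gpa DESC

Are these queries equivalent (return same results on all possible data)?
No, not equivalent

Query 1 returns: [('Heidi',), ('Alice',), ('Oscar',), ('Bob',), ('Niaj',), ('Peggy',), ('Judy',), ('Eve',)]
Query 2 returns: [('Eve',), ('Judy',), ('Peggy',), ('Niaj',), ('Bob',), ('Oscar',), ('Alice',), ('Heidi',)]

Reason: ASC vs DESC gives opposite ordering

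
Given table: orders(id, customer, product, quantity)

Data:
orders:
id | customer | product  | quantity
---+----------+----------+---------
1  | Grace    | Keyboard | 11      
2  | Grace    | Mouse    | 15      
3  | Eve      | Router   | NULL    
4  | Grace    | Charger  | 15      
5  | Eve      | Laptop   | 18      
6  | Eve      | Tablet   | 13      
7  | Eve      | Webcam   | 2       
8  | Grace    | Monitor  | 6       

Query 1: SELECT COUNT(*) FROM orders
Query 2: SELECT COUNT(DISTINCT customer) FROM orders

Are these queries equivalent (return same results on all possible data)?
No, not equivalent

Query 1 returns: [(8,)]
Query 2 returns: [(2,)]

Reason: COUNT(*) counts rows, COUNT(DISTINCT customer) counts unique customers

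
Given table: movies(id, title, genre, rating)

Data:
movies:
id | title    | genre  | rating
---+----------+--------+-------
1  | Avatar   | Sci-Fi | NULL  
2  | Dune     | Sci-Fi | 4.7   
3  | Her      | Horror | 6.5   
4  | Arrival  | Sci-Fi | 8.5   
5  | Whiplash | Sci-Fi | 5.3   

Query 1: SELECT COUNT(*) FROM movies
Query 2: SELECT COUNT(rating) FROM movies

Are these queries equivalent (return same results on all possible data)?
No, not equivalent

Query 1 returns: [(5,)]
Query 2 returns: [(4,)]

Reason: COUNT(*) includes NULLs, COUNT(column) excludes them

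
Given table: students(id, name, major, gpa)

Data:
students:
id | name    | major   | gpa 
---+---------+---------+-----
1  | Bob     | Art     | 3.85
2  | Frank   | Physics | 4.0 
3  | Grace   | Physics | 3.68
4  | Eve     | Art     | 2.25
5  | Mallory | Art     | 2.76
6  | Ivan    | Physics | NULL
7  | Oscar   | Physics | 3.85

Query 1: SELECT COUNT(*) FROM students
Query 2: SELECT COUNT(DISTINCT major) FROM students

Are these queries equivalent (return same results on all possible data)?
No, not equivalent

Query 1 returns: [(7,)]
Query 2 returns: [(2,)]

Reason: COUNT(*) counts rows, COUNT(DISTINCT major) counts unique majors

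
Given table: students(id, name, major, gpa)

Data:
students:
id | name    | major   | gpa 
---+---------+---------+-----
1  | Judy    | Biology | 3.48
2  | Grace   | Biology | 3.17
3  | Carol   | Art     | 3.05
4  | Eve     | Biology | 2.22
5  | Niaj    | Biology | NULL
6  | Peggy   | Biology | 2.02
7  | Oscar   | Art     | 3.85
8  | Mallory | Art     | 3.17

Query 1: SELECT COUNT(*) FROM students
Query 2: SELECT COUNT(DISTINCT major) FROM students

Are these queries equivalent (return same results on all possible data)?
No, not equivalent

Query 1 returns: [(8,)]
Query 2 returns: [(2,)]

Reason: COUNT(*) counts rows, COUNT(DISTINCT major) counts unique majors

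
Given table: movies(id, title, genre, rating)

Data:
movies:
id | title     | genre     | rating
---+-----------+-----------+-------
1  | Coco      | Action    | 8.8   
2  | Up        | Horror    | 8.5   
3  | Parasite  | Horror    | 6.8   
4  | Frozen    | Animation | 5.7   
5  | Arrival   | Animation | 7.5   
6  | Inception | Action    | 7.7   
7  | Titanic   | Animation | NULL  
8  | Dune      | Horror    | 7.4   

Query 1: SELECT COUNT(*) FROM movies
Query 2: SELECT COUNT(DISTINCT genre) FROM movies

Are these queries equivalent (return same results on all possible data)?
No, not equivalent

Query 1 returns: [(8,)]
Query 2 returns: [(3,)]

Reason: COUNT(*) counts rows, COUNT(DISTINCT genre) counts unique genres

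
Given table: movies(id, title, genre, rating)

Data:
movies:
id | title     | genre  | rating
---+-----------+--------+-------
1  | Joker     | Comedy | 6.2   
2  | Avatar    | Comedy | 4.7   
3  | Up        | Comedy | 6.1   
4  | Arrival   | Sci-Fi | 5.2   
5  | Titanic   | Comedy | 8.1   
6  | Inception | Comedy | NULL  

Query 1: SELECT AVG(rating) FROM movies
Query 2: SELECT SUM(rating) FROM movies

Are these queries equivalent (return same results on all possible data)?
No, not equivalent

Query 1 returns: [(6.0600000000000005,)]
Query 2 returns: [(30.3,)]

Reason: AVG vs SUM give different aggregate values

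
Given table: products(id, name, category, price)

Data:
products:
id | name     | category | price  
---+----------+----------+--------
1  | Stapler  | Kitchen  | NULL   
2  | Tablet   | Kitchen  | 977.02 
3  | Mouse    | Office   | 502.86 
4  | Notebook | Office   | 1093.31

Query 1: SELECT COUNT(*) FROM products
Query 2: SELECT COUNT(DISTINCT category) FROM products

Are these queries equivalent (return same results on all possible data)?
No, not equivalent

Query 1 returns: [(4,)]
Query 2 returns: [(2,)]

Reason: COUNT(*) counts rows, COUNT(DISTINCT category) counts unique categorys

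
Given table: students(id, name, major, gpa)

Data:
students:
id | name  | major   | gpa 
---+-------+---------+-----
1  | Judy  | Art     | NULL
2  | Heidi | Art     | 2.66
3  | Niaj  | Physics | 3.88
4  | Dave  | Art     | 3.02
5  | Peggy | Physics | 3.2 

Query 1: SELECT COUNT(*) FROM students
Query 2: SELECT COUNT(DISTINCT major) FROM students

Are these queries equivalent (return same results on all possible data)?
No, not equivalent

Query 1 returns: [(5,)]
Query 2 returns: [(2,)]

Reason: COUNT(*) counts rows, COUNT(DISTINCT major) counts unique majors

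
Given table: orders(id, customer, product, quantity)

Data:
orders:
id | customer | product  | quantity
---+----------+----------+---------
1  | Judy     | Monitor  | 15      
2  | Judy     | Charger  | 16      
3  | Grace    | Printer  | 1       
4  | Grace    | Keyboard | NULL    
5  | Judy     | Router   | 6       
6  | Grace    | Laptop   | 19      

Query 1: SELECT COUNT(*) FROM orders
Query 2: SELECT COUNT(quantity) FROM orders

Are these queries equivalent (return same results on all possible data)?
No, not equivalent

Query 1 returns: [(6,)]
Query 2 returns: [(5,)]

Reason: COUNT(*) includes NULLs, COUNT(column) excludes them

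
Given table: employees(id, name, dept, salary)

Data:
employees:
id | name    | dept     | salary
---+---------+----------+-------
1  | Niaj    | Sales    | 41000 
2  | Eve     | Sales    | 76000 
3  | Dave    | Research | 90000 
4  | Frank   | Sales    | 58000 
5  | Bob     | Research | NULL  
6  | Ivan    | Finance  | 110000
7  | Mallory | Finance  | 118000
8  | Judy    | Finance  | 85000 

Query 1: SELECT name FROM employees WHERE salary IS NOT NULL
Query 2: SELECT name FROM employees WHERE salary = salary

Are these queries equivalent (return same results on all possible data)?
Yes, equivalent

Both queries return: [('Dave',), ('Eve',), ('Frank',), ('Ivan',), ('Judy',), ('Mallory',), ('Niaj',)]

Reason: IS NOT NULL vs self-equality (both exclude NULLs)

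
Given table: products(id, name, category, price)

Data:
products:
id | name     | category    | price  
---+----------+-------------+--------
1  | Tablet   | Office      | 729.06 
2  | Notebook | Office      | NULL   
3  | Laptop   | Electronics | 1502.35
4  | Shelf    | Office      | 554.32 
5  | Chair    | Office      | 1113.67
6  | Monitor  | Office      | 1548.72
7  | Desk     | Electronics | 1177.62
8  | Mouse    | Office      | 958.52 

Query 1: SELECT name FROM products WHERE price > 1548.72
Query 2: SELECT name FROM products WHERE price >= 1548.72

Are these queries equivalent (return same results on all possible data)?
No, not equivalent

Query 1 returns: []
Query 2 returns: [('Monitor',)]

Reason: > vs >= gives different results when price = 1548.72 exists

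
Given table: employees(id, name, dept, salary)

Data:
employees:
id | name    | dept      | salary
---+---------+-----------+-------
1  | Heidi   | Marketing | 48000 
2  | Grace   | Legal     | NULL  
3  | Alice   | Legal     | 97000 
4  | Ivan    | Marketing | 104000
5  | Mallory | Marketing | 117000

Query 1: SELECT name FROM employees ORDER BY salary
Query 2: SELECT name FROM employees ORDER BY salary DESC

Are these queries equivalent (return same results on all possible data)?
No, not equivalent

Query 1 returns: [('Grace',), ('Heidi',), ('Alice',), ('Ivan',), ('Mallory',)]
Query 2 returns: [('Mallory',), ('Ivan',), ('Alice',), ('Heidi',), ('Grace',)]

Reason: ASC vs DESC gives opposite ordering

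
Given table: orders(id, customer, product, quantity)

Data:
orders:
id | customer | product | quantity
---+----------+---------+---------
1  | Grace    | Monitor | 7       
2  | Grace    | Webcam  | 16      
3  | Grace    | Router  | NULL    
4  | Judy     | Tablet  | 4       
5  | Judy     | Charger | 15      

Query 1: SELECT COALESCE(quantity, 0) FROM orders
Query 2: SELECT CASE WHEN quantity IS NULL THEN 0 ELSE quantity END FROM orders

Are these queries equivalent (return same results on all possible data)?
Yes, equivalent

Both queries return: [(0,), (4,), (7,), (15,), (16,)]

Reason: COALESCE vs CASE for NULL handling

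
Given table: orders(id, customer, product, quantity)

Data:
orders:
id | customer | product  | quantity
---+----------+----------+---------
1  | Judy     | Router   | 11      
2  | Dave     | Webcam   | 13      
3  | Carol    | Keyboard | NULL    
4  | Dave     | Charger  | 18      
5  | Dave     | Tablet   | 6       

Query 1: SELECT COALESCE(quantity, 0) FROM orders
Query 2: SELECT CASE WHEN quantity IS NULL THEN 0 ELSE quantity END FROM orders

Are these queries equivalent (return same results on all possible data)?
Yes, equivalent

Both queries return: [(0,), (6,), (11,), (13,), (18,)]

Reason: COALESCE vs CASE for NULL handling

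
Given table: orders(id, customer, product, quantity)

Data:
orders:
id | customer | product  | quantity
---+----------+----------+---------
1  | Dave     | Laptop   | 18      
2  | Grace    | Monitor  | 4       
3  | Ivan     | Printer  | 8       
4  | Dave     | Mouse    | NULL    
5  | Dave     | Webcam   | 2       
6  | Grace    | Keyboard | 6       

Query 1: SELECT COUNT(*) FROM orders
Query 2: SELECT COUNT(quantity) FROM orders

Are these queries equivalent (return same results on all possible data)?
No, not equivalent

Query 1 returns: [(6,)]
Query 2 returns: [(5,)]

Reason: COUNT(*) includes NULLs, COUNT(column) excludes them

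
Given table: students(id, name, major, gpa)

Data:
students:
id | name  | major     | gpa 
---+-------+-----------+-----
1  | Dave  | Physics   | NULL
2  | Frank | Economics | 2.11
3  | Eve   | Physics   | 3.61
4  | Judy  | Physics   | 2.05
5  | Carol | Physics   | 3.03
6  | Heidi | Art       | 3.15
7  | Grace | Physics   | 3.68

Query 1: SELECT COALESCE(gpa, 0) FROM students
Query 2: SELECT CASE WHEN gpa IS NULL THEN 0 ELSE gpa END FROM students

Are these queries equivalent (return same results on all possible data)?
Yes, equivalent

Both queries return: [(0,), (2.05,), (2.11,), (3.03,), (3.15,), (3.61,), (3.68,)]

Reason: COALESCE vs CASE for NULL handling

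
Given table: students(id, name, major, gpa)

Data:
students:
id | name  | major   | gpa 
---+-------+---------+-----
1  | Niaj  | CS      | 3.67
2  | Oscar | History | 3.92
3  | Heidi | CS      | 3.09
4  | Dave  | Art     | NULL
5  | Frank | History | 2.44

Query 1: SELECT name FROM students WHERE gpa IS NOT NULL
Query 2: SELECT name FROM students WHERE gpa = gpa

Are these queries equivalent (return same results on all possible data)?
Yes, equivalent

Both queries return: [('Frank',), ('Heidi',), ('Niaj',), ('Oscar',)]

Reason: IS NOT NULL vs self-equality (both exclude NULLs)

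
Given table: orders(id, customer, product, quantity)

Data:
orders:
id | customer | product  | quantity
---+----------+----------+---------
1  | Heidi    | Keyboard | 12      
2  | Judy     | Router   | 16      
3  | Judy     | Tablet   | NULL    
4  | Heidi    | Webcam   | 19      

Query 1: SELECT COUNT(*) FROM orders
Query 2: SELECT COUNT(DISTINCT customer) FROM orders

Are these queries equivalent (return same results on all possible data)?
No, not equivalent

Query 1 returns: [(4,)]
Query 2 returns: [(2,)]

Reason: COUNT(*) counts rows, COUNT(DISTINCT customer) counts unique customers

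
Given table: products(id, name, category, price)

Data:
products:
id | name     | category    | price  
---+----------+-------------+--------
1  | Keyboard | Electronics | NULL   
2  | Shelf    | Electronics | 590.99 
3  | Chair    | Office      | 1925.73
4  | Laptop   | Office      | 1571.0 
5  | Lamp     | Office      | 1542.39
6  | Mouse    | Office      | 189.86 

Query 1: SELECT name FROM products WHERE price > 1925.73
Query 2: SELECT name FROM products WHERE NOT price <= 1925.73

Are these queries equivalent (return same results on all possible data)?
Yes, equivalent

Both queries return: []

Reason: Both filter price > 1925.73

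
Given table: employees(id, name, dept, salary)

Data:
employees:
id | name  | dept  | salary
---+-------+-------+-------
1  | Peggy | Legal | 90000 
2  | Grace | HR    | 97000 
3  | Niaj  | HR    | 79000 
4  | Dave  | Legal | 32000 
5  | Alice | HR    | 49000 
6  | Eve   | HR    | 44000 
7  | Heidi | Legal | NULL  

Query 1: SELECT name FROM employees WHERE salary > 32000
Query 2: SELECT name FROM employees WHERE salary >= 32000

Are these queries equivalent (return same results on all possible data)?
No, not equivalent

Query 1 returns: [('Peggy',), ('Grace',), ('Niaj',), ('Alice',), ('Eve',)]
Query 2 returns: [('Peggy',), ('Grace',), ('Niaj',), ('Dave',), ('Alice',), ('Eve',)]

Reason: > vs >= gives different results when salary = 32000 exists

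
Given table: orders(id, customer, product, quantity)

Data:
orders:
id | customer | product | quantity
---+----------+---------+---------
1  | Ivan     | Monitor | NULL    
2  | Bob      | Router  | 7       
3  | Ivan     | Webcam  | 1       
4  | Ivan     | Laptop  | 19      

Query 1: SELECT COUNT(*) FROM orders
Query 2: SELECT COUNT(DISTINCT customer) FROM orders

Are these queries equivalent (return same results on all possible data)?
No, not equivalent

Query 1 returns: [(4,)]
Query 2 returns: [(2,)]

Reason: COUNT(*) counts rows, COUNT(DISTINCT customer) counts unique customers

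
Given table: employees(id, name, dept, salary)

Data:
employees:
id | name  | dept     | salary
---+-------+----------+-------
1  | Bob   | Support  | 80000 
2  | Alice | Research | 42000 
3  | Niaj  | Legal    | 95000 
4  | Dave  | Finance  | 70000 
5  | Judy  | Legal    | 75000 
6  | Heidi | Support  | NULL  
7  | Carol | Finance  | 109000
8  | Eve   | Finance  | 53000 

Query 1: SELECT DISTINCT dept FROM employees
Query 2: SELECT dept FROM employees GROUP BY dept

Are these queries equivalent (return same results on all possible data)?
Yes, equivalent

Both queries return: [('Finance',), ('Legal',), ('Research',), ('Support',)]

Reason: Both get unique depts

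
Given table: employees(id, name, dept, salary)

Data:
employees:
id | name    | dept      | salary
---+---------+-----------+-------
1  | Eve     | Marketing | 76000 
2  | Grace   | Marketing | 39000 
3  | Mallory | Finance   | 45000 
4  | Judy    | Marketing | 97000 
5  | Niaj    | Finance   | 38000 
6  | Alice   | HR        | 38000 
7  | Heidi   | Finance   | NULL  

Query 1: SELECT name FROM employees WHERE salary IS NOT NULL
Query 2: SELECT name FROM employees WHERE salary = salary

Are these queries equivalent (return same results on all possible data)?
Yes, equivalent

Both queries return: [('Alice',), ('Eve',), ('Grace',), ('Judy',), ('Mallory',), ('Niaj',)]

Reason: IS NOT NULL vs self-equality (both exclude NULLs)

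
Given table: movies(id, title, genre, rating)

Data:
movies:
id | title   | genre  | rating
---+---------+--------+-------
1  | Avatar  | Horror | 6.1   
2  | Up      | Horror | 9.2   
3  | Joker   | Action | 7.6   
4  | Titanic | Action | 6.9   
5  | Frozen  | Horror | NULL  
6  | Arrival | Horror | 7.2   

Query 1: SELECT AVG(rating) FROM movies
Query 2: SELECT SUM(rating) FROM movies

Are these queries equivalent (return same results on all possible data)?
No, not equivalent

Query 1 returns: [(7.4,)]
Query 2 returns: [(37.0,)]

Reason: AVG vs SUM give different aggregate values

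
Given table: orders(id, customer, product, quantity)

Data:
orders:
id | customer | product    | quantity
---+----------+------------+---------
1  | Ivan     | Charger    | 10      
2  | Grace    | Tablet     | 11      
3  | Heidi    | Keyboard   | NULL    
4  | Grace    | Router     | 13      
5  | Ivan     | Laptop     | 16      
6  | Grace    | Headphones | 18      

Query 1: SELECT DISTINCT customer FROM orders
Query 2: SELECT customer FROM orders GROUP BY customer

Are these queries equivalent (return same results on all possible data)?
Yes, equivalent

Both queries return: [('Grace',), ('Heidi',), ('Ivan',)]

Reason: Both get unique customers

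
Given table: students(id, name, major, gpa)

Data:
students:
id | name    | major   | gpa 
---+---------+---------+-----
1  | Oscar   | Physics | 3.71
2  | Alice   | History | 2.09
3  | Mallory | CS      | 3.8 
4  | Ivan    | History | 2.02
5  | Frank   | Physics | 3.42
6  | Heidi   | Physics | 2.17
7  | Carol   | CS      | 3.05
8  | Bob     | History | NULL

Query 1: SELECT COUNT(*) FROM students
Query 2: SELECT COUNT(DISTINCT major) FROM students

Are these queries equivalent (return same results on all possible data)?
No, not equivalent

Query 1 returns: [(8,)]
Query 2 returns: [(3,)]

Reason: COUNT(*) counts rows, COUNT(DISTINCT major) counts unique majors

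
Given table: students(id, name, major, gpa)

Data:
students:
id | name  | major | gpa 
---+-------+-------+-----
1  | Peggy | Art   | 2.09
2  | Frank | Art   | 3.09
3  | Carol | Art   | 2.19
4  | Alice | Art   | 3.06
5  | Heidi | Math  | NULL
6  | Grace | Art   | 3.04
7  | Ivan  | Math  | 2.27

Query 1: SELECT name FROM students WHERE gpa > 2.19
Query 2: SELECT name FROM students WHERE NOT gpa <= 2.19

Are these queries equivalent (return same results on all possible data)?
Yes, equivalent

Both queries return: [('Alice',), ('Frank',), ('Grace',), ('Ivan',)]

Reason: Both filter gpa > 2.19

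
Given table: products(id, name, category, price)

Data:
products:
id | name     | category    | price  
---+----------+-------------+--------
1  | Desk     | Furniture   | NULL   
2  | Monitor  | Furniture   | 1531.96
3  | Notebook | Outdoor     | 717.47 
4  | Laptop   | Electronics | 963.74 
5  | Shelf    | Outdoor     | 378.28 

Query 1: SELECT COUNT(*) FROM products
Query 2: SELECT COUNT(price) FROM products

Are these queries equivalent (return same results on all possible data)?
No, not equivalent

Query 1 returns: [(5,)]
Query 2 returns: [(4,)]

Reason: COUNT(*) includes NULLs, COUNT(column) excludes them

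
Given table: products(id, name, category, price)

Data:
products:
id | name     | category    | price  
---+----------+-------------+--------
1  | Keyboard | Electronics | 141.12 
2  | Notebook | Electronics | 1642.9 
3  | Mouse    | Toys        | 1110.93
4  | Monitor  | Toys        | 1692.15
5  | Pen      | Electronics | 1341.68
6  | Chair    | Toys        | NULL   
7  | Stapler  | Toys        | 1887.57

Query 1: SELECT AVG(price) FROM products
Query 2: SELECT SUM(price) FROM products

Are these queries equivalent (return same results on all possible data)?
No, not equivalent

Query 1 returns: [(1302.7250000000001,)]
Query 2 returns: [(7816.35,)]

Reason: AVG vs SUM give different aggregate values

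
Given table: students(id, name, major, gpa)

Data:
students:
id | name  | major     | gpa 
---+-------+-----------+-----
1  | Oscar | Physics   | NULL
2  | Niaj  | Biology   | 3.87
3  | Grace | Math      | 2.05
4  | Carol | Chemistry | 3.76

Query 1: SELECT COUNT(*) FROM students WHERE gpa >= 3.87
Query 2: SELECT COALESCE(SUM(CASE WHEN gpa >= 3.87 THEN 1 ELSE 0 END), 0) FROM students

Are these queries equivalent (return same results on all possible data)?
Yes, equivalent

Both queries return: [(1,)]

Reason: COUNT with WHERE vs conditional SUM (COALESCE handles empty-table NULL)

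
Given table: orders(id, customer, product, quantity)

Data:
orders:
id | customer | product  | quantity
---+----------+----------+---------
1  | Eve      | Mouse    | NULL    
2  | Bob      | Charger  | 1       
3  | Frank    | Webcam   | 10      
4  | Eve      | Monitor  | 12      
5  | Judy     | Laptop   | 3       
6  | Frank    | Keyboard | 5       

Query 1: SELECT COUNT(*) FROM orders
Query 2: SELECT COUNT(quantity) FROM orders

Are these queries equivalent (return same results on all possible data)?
No, not equivalent

Query 1 returns: [(6,)]
Query 2 returns: [(5,)]

Reason: COUNT(*) includes NULLs, COUNT(column) excludes them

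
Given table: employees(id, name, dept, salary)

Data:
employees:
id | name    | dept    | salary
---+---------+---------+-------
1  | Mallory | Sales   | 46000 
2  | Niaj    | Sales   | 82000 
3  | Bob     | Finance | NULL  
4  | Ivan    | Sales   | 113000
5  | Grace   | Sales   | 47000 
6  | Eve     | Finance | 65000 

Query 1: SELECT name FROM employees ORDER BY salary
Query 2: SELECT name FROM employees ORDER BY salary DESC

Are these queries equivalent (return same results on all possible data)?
No, not equivalent

Query 1 returns: [('Bob',), ('Mallory',), ('Grace',), ('Eve',), ('Niaj',), ('Ivan',)]
Query 2 returns: [('Ivan',), ('Niaj',), ('Eve',), ('Grace',), ('Mallory',), ('Bob',)]

Reason: ASC vs DESC gives opposite ordering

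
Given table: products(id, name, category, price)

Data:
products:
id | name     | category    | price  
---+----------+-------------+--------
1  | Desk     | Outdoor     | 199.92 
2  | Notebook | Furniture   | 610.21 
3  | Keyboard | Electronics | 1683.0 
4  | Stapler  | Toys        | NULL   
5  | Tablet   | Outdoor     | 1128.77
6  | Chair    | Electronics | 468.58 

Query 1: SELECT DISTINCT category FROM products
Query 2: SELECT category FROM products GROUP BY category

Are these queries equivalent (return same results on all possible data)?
Yes, equivalent

Both queries return: [('Electronics',), ('Furniture',), ('Outdoor',), ('Toys',)]

Reason: Both get unique categorys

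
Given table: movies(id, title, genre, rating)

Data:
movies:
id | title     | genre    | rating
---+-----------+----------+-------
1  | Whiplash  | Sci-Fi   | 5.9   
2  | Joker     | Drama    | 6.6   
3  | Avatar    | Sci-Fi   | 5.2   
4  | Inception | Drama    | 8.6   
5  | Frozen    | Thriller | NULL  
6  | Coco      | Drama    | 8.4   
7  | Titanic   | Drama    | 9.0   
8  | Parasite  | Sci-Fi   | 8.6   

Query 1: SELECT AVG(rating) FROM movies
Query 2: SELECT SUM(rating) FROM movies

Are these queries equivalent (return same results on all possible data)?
No, not equivalent

Query 1 returns: [(7.471428571428571,)]
Query 2 returns: [(52.3,)]

Reason: AVG vs SUM give different aggregate values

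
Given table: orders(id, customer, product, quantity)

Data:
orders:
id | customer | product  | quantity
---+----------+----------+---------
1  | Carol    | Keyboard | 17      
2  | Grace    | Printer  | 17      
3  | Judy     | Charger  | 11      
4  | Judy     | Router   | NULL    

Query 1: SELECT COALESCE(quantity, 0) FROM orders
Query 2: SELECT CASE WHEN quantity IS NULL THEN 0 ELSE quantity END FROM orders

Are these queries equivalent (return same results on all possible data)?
Yes, equivalent

Both queries return: [(0,), (11,), (17,), (17,)]

Reason: COALESCE vs CASE for NULL handling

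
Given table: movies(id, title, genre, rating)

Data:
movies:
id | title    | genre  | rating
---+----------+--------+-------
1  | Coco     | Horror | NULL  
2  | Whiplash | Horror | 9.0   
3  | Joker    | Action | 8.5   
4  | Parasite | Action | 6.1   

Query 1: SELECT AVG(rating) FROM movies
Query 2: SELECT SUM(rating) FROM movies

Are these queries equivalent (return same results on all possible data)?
No, not equivalent

Query 1 returns: [(7.866666666666667,)]
Query 2 returns: [(23.6,)]

Reason: AVG vs SUM give different aggregate values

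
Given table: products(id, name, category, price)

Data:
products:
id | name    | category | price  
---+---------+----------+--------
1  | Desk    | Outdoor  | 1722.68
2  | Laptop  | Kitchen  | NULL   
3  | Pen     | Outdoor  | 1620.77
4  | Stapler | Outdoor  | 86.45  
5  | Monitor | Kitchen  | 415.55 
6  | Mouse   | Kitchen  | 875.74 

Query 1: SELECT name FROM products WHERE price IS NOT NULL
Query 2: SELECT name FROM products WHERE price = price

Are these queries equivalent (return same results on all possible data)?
Yes, equivalent

Both queries return: [('Desk',), ('Monitor',), ('Mouse',), ('Pen',), ('Stapler',)]

Reason: IS NOT NULL vs self-equality (both exclude NULLs)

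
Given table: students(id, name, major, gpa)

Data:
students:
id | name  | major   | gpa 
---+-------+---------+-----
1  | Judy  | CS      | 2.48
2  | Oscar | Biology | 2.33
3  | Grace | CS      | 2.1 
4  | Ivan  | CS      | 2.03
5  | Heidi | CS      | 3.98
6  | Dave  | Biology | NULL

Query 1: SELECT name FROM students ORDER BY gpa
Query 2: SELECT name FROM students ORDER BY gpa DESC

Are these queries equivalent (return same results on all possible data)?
No, not equivalent

Query 1 returns: [('Dave',), ('Ivan',), ('Grace',), ('Oscar',), ('Judy',), ('Heidi',)]
Query 2 returns: [('Heidi',), ('Judy',), ('Oscar',), ('Grace',), ('Ivan',), ('Dave',)]

Reason: ASC vs DESC gives opposite ordering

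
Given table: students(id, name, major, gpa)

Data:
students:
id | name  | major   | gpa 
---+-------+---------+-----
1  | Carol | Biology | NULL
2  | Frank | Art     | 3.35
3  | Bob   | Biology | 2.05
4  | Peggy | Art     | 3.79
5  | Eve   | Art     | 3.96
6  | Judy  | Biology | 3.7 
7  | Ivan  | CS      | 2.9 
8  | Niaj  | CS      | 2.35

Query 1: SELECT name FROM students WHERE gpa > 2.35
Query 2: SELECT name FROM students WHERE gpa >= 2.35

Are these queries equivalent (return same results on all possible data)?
No, not equivalent

Query 1 returns: [('Frank',), ('Peggy',), ('Eve',), ('Judy',), ('Ivan',)]
Query 2 returns: [('Frank',), ('Peggy',), ('Eve',), ('Judy',), ('Ivan',), ('Niaj',)]

Reason: > vs >= gives different results when gpa = 2.35 exists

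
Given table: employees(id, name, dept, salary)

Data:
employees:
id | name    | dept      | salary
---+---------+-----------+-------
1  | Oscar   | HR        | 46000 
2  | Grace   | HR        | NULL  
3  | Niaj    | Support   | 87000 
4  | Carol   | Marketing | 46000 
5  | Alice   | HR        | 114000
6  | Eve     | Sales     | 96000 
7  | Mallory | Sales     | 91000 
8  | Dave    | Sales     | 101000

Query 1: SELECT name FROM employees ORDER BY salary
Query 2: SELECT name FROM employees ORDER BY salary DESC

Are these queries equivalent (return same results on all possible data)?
No, not equivalent

Query 1 returns: [('Grace',), ('Oscar',), ('Carol',), ('Niaj',), ('Mallory',), ('Eve',), ('Dave',), ('Alice',)]
Query 2 returns: [('Alice',), ('Dave',), ('Eve',), ('Mallory',), ('Niaj',), ('Oscar',), ('Carol',), ('Grace',)]

Reason: ASC vs DESC gives opposite ordering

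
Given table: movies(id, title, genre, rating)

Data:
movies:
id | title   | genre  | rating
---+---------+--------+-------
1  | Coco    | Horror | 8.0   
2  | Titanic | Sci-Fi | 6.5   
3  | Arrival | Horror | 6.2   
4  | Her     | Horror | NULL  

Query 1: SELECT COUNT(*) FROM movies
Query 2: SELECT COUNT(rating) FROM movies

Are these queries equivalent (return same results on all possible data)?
No, not equivalent

Query 1 returns: [(4,)]
Query 2 returns: [(3,)]

Reason: COUNT(*) includes NULLs, COUNT(column) excludes them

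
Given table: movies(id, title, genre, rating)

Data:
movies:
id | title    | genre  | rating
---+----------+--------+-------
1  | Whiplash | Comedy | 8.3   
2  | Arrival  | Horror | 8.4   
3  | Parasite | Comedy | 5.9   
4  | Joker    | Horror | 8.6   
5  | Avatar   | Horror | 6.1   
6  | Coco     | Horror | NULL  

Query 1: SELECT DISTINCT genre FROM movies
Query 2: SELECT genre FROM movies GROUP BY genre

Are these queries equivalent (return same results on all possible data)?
Yes, equivalent

Both queries return: [('Comedy',), ('Horror',)]

Reason: Both get unique genres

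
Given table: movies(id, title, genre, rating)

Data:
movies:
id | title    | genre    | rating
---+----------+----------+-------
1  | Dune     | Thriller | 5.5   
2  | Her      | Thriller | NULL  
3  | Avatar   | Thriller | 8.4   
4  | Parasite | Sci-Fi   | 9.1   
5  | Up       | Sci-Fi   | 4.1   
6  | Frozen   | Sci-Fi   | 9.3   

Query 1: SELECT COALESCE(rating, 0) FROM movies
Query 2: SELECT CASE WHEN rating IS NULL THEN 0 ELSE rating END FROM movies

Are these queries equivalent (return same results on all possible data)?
Yes, equivalent

Both queries return: [(0,), (4.1,), (5.5,), (8.4,), (9.1,), (9.3,)]

Reason: COALESCE vs CASE for NULL handling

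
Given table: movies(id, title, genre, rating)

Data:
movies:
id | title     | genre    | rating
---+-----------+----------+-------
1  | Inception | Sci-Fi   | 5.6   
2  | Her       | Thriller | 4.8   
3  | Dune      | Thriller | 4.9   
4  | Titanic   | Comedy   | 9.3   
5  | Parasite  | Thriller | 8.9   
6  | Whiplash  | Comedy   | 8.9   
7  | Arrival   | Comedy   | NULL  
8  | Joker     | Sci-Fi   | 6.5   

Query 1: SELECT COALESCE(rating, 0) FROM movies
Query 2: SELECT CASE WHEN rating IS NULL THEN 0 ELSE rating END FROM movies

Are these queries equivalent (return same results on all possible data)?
Yes, equivalent

Both queries return: [(0,), (4.8,), (4.9,), (5.6,), (6.5,), (8.9,), (8.9,), (9.3,)]

Reason: COALESCE vs CASE for NULL handling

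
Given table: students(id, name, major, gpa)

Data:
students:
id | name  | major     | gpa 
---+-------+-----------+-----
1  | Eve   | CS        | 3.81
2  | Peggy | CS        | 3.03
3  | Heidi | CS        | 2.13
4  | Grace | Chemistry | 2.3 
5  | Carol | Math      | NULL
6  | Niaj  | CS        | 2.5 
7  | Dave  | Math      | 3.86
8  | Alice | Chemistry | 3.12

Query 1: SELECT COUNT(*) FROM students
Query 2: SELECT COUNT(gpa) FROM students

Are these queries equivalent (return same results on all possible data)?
No, not equivalent

Query 1 returns: [(8,)]
Query 2 returns: [(7,)]

Reason: COUNT(*) includes NULLs, COUNT(column) excludes them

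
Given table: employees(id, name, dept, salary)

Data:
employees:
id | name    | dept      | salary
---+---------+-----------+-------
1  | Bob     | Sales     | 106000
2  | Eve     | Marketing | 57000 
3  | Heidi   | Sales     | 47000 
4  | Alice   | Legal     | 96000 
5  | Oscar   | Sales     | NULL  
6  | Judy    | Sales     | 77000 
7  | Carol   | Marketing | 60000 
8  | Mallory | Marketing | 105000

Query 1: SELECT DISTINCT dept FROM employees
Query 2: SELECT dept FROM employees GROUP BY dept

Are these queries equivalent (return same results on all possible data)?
Yes, equivalent

Both queries return: [('Legal',), ('Marketing',), ('Sales',)]

Reason: Both get unique depts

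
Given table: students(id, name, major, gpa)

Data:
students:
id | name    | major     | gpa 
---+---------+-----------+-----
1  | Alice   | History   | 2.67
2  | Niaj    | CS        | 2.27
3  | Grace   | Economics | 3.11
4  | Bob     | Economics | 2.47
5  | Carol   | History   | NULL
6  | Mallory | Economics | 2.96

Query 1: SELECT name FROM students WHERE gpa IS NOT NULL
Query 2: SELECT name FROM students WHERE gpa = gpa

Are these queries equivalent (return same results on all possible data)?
Yes, equivalent

Both queries return: [('Alice',), ('Bob',), ('Grace',), ('Mallory',), ('Niaj',)]

Reason: IS NOT NULL vs self-equality (both exclude NULLs)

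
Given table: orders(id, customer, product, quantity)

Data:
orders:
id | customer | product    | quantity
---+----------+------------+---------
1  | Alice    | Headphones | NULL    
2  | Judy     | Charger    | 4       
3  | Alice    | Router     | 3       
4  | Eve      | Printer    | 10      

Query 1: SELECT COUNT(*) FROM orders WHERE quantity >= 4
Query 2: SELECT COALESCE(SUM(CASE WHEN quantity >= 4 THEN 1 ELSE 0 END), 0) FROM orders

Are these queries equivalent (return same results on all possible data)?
Yes, equivalent

Both queries return: [(2,)]

Reason: COUNT with WHERE vs conditional SUM (COALESCE handles empty-table NULL)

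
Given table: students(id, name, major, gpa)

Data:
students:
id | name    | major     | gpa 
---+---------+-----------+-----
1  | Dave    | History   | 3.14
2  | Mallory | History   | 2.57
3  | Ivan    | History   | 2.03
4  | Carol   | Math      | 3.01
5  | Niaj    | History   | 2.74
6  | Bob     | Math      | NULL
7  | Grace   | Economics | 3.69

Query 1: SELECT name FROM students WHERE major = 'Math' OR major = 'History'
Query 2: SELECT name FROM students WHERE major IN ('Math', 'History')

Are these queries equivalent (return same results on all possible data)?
Yes, equivalent

Both queries return: [('Bob',), ('Carol',), ('Dave',), ('Ivan',), ('Mallory',), ('Niaj',)]

Reason: OR vs IN are equivalent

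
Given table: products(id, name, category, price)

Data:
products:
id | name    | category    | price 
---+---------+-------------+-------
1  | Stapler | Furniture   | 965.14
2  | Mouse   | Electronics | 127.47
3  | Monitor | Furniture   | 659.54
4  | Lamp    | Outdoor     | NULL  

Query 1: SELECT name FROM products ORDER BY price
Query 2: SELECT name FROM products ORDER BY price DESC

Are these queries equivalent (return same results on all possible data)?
No, not equivalent

Query 1 returns: [('Lamp',), ('Mouse',), ('Monitor',), ('Stapler',)]
Query 2 returns: [('Stapler',), ('Monitor',), ('Mouse',), ('Lamp',)]

Reason: ASC vs DESC gives opposite ordering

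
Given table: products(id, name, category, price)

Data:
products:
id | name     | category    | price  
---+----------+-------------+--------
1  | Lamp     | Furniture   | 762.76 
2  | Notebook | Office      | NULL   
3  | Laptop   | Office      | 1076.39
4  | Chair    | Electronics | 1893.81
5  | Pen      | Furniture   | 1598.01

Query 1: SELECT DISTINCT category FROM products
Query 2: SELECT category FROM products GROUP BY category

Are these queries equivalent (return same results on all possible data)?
Yes, equivalent

Both queries return: [('Electronics',), ('Furniture',), ('Office',)]

Reason: Both get unique categorys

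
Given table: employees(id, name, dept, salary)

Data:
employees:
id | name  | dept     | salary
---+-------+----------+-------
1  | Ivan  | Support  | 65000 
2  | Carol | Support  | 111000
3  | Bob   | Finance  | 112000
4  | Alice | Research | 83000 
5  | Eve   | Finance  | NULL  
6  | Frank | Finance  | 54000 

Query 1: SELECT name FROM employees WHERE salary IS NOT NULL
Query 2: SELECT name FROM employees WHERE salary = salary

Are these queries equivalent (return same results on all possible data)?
Yes, equivalent

Both queries return: [('Alice',), ('Bob',), ('Carol',), ('Frank',), ('Ivan',)]

Reason: IS NOT NULL vs self-equality (both exclude NULLs)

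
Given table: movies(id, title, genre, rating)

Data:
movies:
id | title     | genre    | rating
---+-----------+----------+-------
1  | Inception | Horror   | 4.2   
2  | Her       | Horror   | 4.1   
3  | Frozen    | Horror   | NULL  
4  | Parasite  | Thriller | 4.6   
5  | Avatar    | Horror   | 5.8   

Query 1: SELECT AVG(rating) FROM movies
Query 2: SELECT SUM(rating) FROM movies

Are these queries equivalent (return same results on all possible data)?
No, not equivalent

Query 1 returns: [(4.675,)]
Query 2 returns: [(18.7,)]

Reason: AVG vs SUM give different aggregate values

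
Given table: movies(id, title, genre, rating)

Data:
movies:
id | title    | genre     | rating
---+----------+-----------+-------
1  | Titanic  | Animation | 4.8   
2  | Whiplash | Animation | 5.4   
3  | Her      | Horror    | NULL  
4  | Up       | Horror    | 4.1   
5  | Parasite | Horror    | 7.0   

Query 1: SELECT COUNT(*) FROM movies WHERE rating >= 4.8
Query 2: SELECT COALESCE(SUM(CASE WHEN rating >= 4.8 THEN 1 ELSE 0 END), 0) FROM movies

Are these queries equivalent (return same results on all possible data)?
Yes, equivalent

Both queries return: [(3,)]

Reason: COUNT with WHERE vs conditional SUM (COALESCE handles empty-table NULL)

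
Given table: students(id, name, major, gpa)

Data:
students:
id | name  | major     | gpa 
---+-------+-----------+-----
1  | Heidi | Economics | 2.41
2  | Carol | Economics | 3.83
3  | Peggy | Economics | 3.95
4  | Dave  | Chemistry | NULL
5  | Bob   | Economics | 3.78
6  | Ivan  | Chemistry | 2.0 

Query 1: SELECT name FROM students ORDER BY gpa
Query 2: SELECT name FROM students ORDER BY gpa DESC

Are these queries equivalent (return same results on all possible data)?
No, not equivalent

Query 1 returns: [('Dave',), ('Ivan',), ('Heidi',), ('Bob',), ('Carol',), ('Peggy',)]
Query 2 returns: [('Peggy',), ('Carol',), ('Bob',), ('Heidi',), ('Ivan',), ('Dave',)]

Reason: ASC vs DESC gives opposite ordering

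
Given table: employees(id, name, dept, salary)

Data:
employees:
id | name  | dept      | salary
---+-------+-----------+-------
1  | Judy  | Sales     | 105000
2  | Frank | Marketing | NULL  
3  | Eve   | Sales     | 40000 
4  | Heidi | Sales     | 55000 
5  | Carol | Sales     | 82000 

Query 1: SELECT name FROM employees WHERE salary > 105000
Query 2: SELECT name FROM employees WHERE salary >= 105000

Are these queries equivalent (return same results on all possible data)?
No, not equivalent

Query 1 returns: []
Query 2 returns: [('Judy',)]

Reason: > vs >= gives different results when salary = 105000 exists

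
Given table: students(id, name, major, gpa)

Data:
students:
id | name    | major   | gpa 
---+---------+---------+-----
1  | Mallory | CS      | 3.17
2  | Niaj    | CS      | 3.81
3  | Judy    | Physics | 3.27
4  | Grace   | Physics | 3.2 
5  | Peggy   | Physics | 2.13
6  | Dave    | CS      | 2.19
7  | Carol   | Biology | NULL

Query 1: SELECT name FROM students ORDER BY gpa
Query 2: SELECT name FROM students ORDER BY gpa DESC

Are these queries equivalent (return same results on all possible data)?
No, not equivalent

Query 1 returns: [('Carol',), ('Peggy',), ('Dave',), ('Mallory',), ('Grace',), ('Judy',), ('Niaj',)]
Query 2 returns: [('Niaj',), ('Judy',), ('Grace',), ('Mallory',), ('Dave',), ('Peggy',), ('Carol',)]

Reason: ASC vs DESC gives opposite ordering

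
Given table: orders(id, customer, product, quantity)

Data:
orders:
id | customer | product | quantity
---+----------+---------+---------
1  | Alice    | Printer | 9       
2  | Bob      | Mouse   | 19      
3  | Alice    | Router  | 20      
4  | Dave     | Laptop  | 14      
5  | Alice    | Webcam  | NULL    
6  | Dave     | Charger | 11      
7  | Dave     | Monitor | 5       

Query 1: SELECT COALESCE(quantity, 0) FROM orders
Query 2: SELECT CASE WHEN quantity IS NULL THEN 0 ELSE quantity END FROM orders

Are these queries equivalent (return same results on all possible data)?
Yes, equivalent

Both queries return: [(0,), (5,), (9,), (11,), (14,), (19,), (20,)]

Reason: COALESCE vs CASE for NULL handling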